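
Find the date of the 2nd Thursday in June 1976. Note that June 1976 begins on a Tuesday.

June 10, 1976

June 1976 begins on a Tuesday, so the first Thursday is June 3 (2 days later).
The 2nd Thursday is 1 weeks later: 3 + 7 = 10.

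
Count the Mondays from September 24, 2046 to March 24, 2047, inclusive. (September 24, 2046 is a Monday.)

26

September 24, 2046 is a Monday; the first Monday on or after it is September 24, 2046.
From September 24, 2046 to March 24, 2047: 6 + 31 + 30 + 31 + 31 + 28 + 24 = 181 days (rest of September, October, November, December, January, February, March).
181 ÷ 7 = 25 full weeks with remainder 6, so 25 more Mondays after the first → 26.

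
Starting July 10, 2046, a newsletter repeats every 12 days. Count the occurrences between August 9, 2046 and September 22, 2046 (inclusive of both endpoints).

Occurrences land 12·i days after July 10, 2046 for i = 0, 1, 2, …
August 9, 2046 is 30 days after the start; 30 ÷ 12 = 2 remainder 6; since the remainder is 6, round up to i = 3. First occurrence in the window: #4 on August 15, 2046 (3×12 = 36 days in).
September 22, 2046 is 74 days after the start; 74 ÷ 12 = 6 remainder 2. Last occurrence in the window: #7 on September 20, 2046.
Occurrences #4 through #7: 4 in total.

4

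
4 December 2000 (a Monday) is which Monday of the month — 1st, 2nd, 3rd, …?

Day 4 falls in week ⌈4/7⌉ of the month.
Days 1–7 hold the 1st Monday, 8–14 the 2nd, 15–21 the 3rd, 22–28 the 4th, 29–31 the 5th.
4 is in the range for the 1st.

1st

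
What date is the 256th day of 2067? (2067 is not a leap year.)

January has 31 days (256 − 31 = 225 remain).
February has 28 days (225 − 28 = 197 remain).
March has 31 days (197 − 31 = 166 remain).
April has 30 days (166 − 30 = 136 remain).
May has 31 days (136 − 31 = 105 remain).
June has 30 days (105 − 30 = 75 remain).
July has 31 days (75 − 31 = 44 remain).
August has 31 days (44 − 31 = 13 remain).
13 into September → September 13.

13 September 2067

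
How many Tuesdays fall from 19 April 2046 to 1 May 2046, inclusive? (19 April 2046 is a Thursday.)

19 April 2046 is a Thursday; the first Tuesday on or after it is 24 April 2046 (5 days later).
From 24 April 2046 to 1 May 2046: 6 + 1 = 7 days (rest of April, May).
7 ÷ 7 = 1 full weeks with remainder 0, so 1 more Tuesdays after the first → 2.

2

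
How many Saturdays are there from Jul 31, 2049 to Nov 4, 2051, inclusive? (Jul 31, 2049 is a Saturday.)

Jul 31, 2049 is a Saturday; the first Saturday on or after it is Jul 31, 2049.
From Jul 31, 2049 to Nov 4, 2051: 153 + 365 + 308 = 826 days (rest of 2049, 2050, to Nov 4, 2051 in 2051).
826 ÷ 7 = 118 full weeks with remainder 0, so 118 more Saturdays after the first → 119.

119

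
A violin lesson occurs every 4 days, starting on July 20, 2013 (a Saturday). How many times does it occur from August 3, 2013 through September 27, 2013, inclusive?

14

Occurrences land 4·i days after July 20, 2013 for i = 0, 1, 2, …
August 3, 2013 is 14 days after the start; 14 ÷ 4 = 3 remainder 2; since the remainder is 2, round up to i = 4. First occurrence in the window: #5 on August 5, 2013 (4×4 = 16 days in).
September 27, 2013 is 69 days after the start; 69 ÷ 4 = 17 remainder 1. Last occurrence in the window: #18 on September 26, 2013.
Occurrences #5 through #18: 14 in total.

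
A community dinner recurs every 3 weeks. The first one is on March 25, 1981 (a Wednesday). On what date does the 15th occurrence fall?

The 15th occurrence is 14 intervals after the first: 14 × 21 = 294 days after March 25, 1981.
March has 31 days — 6 days to the end of March leaves 288.
April has 30 days (258 left).
May has 31 days (227 left).
June has 30 days (197 left).
July has 31 days (166 left).
August has 31 days (135 left).
September has 30 days (105 left).
October has 31 days (74 left).
November has 30 days (44 left).
December has 31 days (13 left).
13 days into January → January 13, 1982.

January 13, 1982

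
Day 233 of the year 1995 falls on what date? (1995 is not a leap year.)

August 21, 1995

January has 31 days (233 − 31 = 202 remain).
February has 28 days (202 − 28 = 174 remain).
March has 31 days (174 − 31 = 143 remain).
April has 30 days (143 − 30 = 113 remain).
May has 31 days (113 − 31 = 82 remain).
June has 30 days (82 − 30 = 52 remain).
July has 31 days (52 − 31 = 21 remain).
21 into August → August 21.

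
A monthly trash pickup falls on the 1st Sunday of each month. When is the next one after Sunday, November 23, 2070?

December 7, 2070

November 2070 starts on a Saturday, so its 1st Sunday is November 2, 2070 (1 day in).
That is not after November 23, 2070, so look at December 2070.
December 2070 starts on a Monday, so its 1st Sunday is December 7, 2070 (6 days in).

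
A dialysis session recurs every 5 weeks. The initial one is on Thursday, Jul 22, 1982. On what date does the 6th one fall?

Jan 13, 1983

The 6th occurrence is 5 intervals after the first: 5 × 35 = 175 days after Jul 22, 1982.
Jul has 31 days — 9 days to the end of Jul leaves 166.
Aug has 31 days (135 left).
Sep has 30 days (105 left).
Oct has 31 days (74 left).
Nov has 30 days (44 left).
Dec has 31 days (13 left).
13 days into Jan → Jan 13, 1983.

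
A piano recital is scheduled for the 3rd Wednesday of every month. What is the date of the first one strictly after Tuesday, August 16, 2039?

August 17, 2039

August 2039 starts on a Monday; its first Wednesday is the 3rd, so the 3rd Wednesday is the 17th — August 17, 2039.
August 17, 2039 is after August 16, 2039, so that is the next one.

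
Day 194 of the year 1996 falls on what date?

January has 31 days (194 − 31 = 163 remain).
February has 29 days (163 − 29 = 134 remain).
March has 31 days (134 − 31 = 103 remain).
April has 30 days (103 − 30 = 73 remain).
May has 31 days (73 − 31 = 42 remain).
June has 30 days (42 − 30 = 12 remain).
12 into July → July 12.

1996-07-12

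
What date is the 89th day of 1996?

29 March 1996

January has 31 days (89 − 31 = 58 remain).
February has 29 days (58 − 29 = 29 remain).
29 into March → March 29.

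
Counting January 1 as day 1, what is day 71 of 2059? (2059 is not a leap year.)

January has 31 days (71 − 31 = 40 remain).
February has 28 days (40 − 28 = 12 remain).
12 into March → March 12.

March 12, 2059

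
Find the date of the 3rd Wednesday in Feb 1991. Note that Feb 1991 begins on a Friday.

Feb 1991 begins on a Friday, so the first Wednesday is Feb 6 (5 days later).
The 3rd Wednesday is 2 weeks later: 6 + 14 = 20.

Feb 20, 1991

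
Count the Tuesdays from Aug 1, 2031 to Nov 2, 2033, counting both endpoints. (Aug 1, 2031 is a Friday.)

118

Aug 1, 2031 is a Friday; the first Tuesday on or after it is Aug 5, 2031 (4 days later).
From Aug 5, 2031 to Nov 2, 2033: 148 + 366 + 306 = 820 days (rest of 2031, 2032, to Nov 2, 2033 in 2033).
820 ÷ 7 = 117 full weeks with remainder 1, so 117 more Tuesdays after the first → 118.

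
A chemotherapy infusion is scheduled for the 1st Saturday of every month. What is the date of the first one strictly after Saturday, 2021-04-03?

2021-05-01

April 2021 starts on a Thursday, so its 1st Saturday is 2021-04-03 (2 days in).
That is not after 2021-04-03, so look at May 2021.
May 2021 starts on a Saturday, so its 1st Saturday is 2021-05-01.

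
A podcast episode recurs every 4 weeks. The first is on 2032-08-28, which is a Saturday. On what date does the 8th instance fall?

2033-03-12

The 8th occurrence is 7 intervals after the first: 7 × 28 = 196 days after 2032-08-28.
August has 31 days — 3 days to the end of August leaves 193.
September has 30 days (163 left).
October has 31 days (132 left).
November has 30 days (102 left).
December has 31 days (71 left).
January has 31 days (40 left).
February has 28 days (12 left).
12 days into March → 2033-03-12.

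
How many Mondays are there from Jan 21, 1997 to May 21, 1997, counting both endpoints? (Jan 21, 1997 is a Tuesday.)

17

Jan 21, 1997 is a Tuesday; the first Monday on or after it is Jan 27, 1997 (6 days later).
From Jan 27, 1997 to May 21, 1997: 4 + 28 + 31 + 30 + 21 = 114 days (rest of Jan, Feb, Mar, Apr, May).
114 ÷ 7 = 16 full weeks with remainder 2, so 16 more Mondays after the first → 17.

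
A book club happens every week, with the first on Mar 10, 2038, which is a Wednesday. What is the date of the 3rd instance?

The 3rd occurrence is 2 intervals after the first: 2 × 7 = 14 days after Mar 10, 2038.
14 days later is Mar 24, 2038.

Mar 24, 2038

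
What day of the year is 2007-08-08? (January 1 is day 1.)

Days in months before August: 31 + 28 + 31 + 30 + 31 + 30 + 31 = 212.
Plus 8 days into August → day 220.

220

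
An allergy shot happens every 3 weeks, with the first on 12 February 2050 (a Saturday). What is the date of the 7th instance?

18 June 2050

The 7th occurrence is 6 intervals after the first: 6 × 21 = 126 days after 12 February 2050.
February has 28 days — 16 days to the end of February leaves 110.
March has 31 days (79 left).
April has 30 days (49 left).
May has 31 days (18 left).
18 days into June → 18 June 2050.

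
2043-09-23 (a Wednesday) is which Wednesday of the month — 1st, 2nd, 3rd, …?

Day 23 falls in week ⌈23/7⌉ of the month.
Days 1–7 hold the 1st Wednesday, 8–14 the 2nd, 15–21 the 3rd, 22–28 the 4th, 29–31 the 5th.
23 is in the range for the 4th.

4th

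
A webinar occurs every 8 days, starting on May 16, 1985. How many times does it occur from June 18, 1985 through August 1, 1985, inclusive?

Occurrences land 8·i days after May 16, 1985 for i = 0, 1, 2, …
June 18, 1985 is 33 days after the start; 33 ÷ 8 = 4 remainder 1; since the remainder is 1, round up to i = 5. First occurrence in the window: #6 on June 25, 1985 (5×8 = 40 days in).
August 1, 1985 is 77 days after the start; 77 ÷ 8 = 9 remainder 5. Last occurrence in the window: #10 on July 27, 1985.
Occurrences #6 through #10: 5 in total.

5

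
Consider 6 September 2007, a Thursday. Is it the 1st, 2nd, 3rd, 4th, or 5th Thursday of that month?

Day 6 falls in week ⌈6/7⌉ of the month.
Days 1–7 hold the 1st Thursday, 8–14 the 2nd, 15–21 the 3rd, 22–28 the 4th, 29–31 the 5th.
6 is in the range for the 1st.

1st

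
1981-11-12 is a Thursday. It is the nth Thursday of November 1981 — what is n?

2nd

Day 12 falls in week ⌈12/7⌉ of the month.
Days 1–7 hold the 1st Thursday, 8–14 the 2nd, 15–21 the 3rd, 22–28 the 4th, 29–31 the 5th.
12 is in the range for the 2nd.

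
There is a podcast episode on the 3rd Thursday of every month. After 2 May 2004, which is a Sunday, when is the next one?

May 2004 starts on a Saturday; its first Thursday is the 6th, so the 3rd Thursday is the 20th — 20 May 2004.
20 May 2004 is after 2 May 2004, so that is the next one.

20 May 2004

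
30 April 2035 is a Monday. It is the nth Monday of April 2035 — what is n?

Day 30 falls in week ⌈30/7⌉ of the month.
Days 1–7 hold the 1st Monday, 8–14 the 2nd, 15–21 the 3rd, 22–28 the 4th, 29–31 the 5th.
30 is in the range for the 5th.

5th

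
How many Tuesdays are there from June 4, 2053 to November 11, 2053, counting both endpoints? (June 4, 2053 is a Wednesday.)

June 4, 2053 is a Wednesday; the first Tuesday on or after it is June 10, 2053 (6 days later).
From June 10, 2053 to November 11, 2053: 20 + 31 + 31 + 30 + 31 + 11 = 154 days (rest of June, July, August, September, October, November).
154 ÷ 7 = 22 full weeks with remainder 0, so 22 more Tuesdays after the first → 23.

23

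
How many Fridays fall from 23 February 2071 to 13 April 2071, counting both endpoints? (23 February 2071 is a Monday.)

7

23 February 2071 is a Monday; the first Friday on or after it is 27 February 2071 (4 days later).
From 27 February 2071 to 13 April 2071: 1 + 31 + 13 = 45 days (rest of February, March, April).
45 ÷ 7 = 6 full weeks with remainder 3, so 6 more Fridays after the first → 7.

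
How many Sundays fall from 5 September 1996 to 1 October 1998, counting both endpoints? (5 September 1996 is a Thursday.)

108

5 September 1996 is a Thursday; the first Sunday on or after it is 8 September 1996 (3 days later).
From 8 September 1996 to 1 October 1998: 114 + 365 + 274 = 753 days (rest of 1996, 1997, to 1 October 1998 in 1998).
753 ÷ 7 = 107 full weeks with remainder 4, so 107 more Sundays after the first → 108.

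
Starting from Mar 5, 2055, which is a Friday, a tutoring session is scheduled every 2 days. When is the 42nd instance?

The 42nd occurrence is 41 intervals after the first: 41 × 2 = 82 days after Mar 5, 2055.
Mar has 31 days — 26 days to the end of Mar leaves 56.
Apr has 30 days (26 left).
26 days into May → May 26, 2055.

May 26, 2055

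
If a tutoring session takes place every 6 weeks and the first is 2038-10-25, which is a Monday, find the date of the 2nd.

2038-12-06

The 2nd occurrence is 1 interval after the first: 1 × 42 = 42 days after 2038-10-25.
October has 31 days — 6 days to the end of October leaves 36.
November has 30 days (6 left).
6 days into December → 2038-12-06.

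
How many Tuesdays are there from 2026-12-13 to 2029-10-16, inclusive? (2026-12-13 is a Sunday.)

2026-12-13 is a Sunday; the first Tuesday on or after it is 2026-12-15 (2 days later).
From 2026-12-15 to 2029-10-16: 16 + 365 + 366 + 289 = 1036 days (rest of 2026, 2027, 2028, to 2029-10-16 in 2029).
1036 ÷ 7 = 148 full weeks with remainder 0, so 148 more Tuesdays after the first → 149.

149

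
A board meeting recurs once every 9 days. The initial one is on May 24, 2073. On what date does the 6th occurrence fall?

The 6th occurrence is 5 intervals after the first: 5 × 9 = 45 days after May 24, 2073.
May has 31 days — 7 days to the end of May leaves 38.
June has 30 days (8 left).
8 days into July → July 8, 2073.

July 8, 2073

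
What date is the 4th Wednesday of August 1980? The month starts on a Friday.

August 1980 begins on a Friday, so the first Wednesday is August 6 (5 days later).
The 4th Wednesday is 3 weeks later: 6 + 21 = 27.

August 27, 1980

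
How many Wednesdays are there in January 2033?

2033-01-01 is a Saturday; the first Wednesday on or after it is 2033-01-05 (4 days later).
From 2033-01-05 to 2033-01-31 is 31 − 5 = 26 days.
26 ÷ 7 = 3 full weeks with remainder 5, so 3 more Wednesdays after the first → 4.

4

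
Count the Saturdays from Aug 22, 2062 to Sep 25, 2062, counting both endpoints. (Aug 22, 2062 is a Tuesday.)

Aug 22, 2062 is a Tuesday; the first Saturday on or after it is Aug 26, 2062 (4 days later).
From Aug 26, 2062 to Sep 25, 2062: 5 + 25 = 30 days (rest of Aug, Sep).
30 ÷ 7 = 4 full weeks with remainder 2, so 4 more Saturdays after the first → 5.

5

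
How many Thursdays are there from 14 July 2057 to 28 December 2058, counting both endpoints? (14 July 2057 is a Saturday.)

14 July 2057 is a Saturday; the first Thursday on or after it is 19 July 2057 (5 days later).
From 19 July 2057 to 28 December 2058: 165 + 362 = 527 days (rest of 2057, to 28 December 2058 in 2058).
527 ÷ 7 = 75 full weeks with remainder 2, so 75 more Thursdays after the first → 76.

76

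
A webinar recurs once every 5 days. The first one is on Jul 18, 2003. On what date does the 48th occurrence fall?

The 48th occurrence is 47 intervals after the first: 47 × 5 = 235 days after Jul 18, 2003.
Jul has 31 days — 13 days to the end of Jul leaves 222.
Aug has 31 days (191 left).
Sep has 30 days (161 left).
Oct has 31 days (130 left).
Nov has 30 days (100 left).
Dec has 31 days (69 left).
Jan has 31 days (38 left).
Feb has 29 days (9 left).
9 days into Mar → Mar 9, 2004.

Mar 9, 2004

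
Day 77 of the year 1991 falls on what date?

18 March 1991

January has 31 days (77 − 31 = 46 remain).
February has 28 days (46 − 28 = 18 remain).
18 into March → March 18.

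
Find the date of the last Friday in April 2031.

25 April 2031

April 2031 begins on a Tuesday, so the first Friday is April 4 (3 days later).
April 2031 has 30 days. Adding weeks: 4, 11, 18, 25 — the last one ≤ 30 is the 25th.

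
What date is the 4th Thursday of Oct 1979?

Oct 25, 1979

The first Thursday of Oct 1979 is Oct 4.
The 4th Thursday is 3 weeks later: 4 + 21 = 25.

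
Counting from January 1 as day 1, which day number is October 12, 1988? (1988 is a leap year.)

Days in months before October: 31 + 29 + 31 + 30 + 31 + 30 + 31 + 31 + 30 = 274.
Plus 12 days into October → day 286.

286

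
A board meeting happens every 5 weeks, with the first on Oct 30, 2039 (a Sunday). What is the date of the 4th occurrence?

Feb 12, 2040

The 4th occurrence is 3 intervals after the first: 3 × 35 = 105 days after Oct 30, 2039.
Oct has 31 days — 1 day to the end of Oct leaves 104.
Nov has 30 days (74 left).
Dec has 31 days (43 left).
Jan has 31 days (12 left).
12 days into Feb → Feb 12, 2040.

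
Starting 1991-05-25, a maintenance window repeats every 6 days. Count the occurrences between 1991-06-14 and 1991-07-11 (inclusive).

Occurrences land 6·i days after 1991-05-25 for i = 0, 1, 2, …
1991-06-14 is 20 days after the start; 20 ÷ 6 = 3 remainder 2; since the remainder is 2, round up to i = 4. First occurrence in the window: #5 on 1991-06-18 (4×6 = 24 days in).
1991-07-11 is 47 days after the start; 47 ÷ 6 = 7 remainder 5. Last occurrence in the window: #8 on 1991-07-06.
Occurrences #5 through #8: 4 in total.

4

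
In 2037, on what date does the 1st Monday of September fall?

2037-09-07

September 2037 begins on a Tuesday, so the first Monday is September 7 (6 days later).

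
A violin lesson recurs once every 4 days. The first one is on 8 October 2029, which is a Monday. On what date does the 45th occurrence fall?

2 April 2030

The 45th occurrence is 44 intervals after the first: 44 × 4 = 176 days after 8 October 2029.
October has 31 days — 23 days to the end of October leaves 153.
November has 30 days (123 left).
December has 31 days (92 left).
January has 31 days (61 left).
February has 28 days (33 left).
March has 31 days (2 left).
2 days into April → 2 April 2030.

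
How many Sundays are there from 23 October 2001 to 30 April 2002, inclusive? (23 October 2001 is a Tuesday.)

27

23 October 2001 is a Tuesday; the first Sunday on or after it is 28 October 2001 (5 days later).
From 28 October 2001 to 30 April 2002: 3 + 30 + 31 + 31 + 28 + 31 + 30 = 184 days (rest of October, November, December, January, February, March, April).
184 ÷ 7 = 26 full weeks with remainder 2, so 26 more Sundays after the first → 27.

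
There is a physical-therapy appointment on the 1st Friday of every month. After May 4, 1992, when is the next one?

Jun 5, 1992

May 1992 starts on a Friday, so its 1st Friday is May 1, 1992.
That is not after May 4, 1992, so look at Jun 1992.
Jun 1992 starts on a Monday, so its 1st Friday is Jun 5, 1992 (4 days in).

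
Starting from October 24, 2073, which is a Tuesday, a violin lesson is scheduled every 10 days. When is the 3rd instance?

The 3rd occurrence is 2 intervals after the first: 2 × 10 = 20 days after October 24, 2073.
October has 31 days — 7 days to the end of October leaves 13.
13 days into November → November 13, 2073.

November 13, 2073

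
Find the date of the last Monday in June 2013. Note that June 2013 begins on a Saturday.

2013-06-24

June 2013 begins on a Saturday, so the first Monday is June 3 (2 days later).
June 2013 has 30 days. Adding weeks: 3, 10, 17, 24 — the last one ≤ 30 is the 24th.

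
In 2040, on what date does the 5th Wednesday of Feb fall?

The first Wednesday of Feb 2040 is Feb 1.
The 5th Wednesday is 4 weeks later: 1 + 28 = 29.

Feb 29, 2040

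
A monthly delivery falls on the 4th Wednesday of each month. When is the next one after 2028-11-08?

November 2028 starts on a Wednesday; its first Wednesday is the 1st, so the 4th Wednesday is the 22nd — 2028-11-22.
2028-11-22 is after 2028-11-08, so that is the next one.

2028-11-22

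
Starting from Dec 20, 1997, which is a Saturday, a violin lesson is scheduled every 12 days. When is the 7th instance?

Mar 2, 1998

The 7th occurrence is 6 intervals after the first: 6 × 12 = 72 days after Dec 20, 1997.
Dec has 31 days — 11 days to the end of Dec leaves 61.
Jan has 31 days (30 left).
Feb has 28 days (2 left).
2 days into Mar → Mar 2, 1998.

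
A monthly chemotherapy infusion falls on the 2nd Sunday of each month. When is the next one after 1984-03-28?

1984-04-08

March 1984 starts on a Thursday; its first Sunday is the 4th, so the 2nd Sunday is the 11th — 1984-03-11.
That is not after 1984-03-28, so look at April 1984.
April 1984 starts on a Sunday; its first Sunday is the 1st, so the 2nd Sunday is the 8th — 1984-04-08.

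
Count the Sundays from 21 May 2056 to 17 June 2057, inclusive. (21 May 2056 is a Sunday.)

57

21 May 2056 is a Sunday; the first Sunday on or after it is 21 May 2056.
From 21 May 2056 to 17 June 2057: 224 + 168 = 392 days (rest of 2056, to 17 June 2057 in 2057).
392 ÷ 7 = 56 full weeks with remainder 0, so 56 more Sundays after the first → 57.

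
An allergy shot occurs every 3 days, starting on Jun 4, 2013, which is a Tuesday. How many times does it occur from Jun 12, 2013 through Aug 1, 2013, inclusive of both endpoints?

Occurrences land 3·i days after Jun 4, 2013 for i = 0, 1, 2, …
Jun 12, 2013 is 8 days after the start; 8 ÷ 3 = 2 remainder 2; since the remainder is 2, round up to i = 3. First occurrence in the window: #4 on Jun 13, 2013 (3×3 = 9 days in).
Aug 1, 2013 is 58 days after the start; 58 ÷ 3 = 19 remainder 1. Last occurrence in the window: #20 on Jul 31, 2013.
Occurrences #4 through #20: 17 in total.

17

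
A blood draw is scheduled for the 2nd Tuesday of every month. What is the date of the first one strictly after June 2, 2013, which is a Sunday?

June 11, 2013

June 2013 starts on a Saturday; its first Tuesday is the 4th, so the 2nd Tuesday is the 11th — June 11, 2013.
June 11, 2013 is after June 2, 2013, so that is the next one.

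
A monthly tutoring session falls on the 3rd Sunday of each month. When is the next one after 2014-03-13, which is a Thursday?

March 2014 starts on a Saturday; its first Sunday is the 2nd, so the 3rd Sunday is the 16th — 2014-03-16.
2014-03-16 is after 2014-03-13, so that is the next one.

2014-03-16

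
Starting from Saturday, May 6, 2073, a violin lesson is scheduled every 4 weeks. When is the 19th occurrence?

September 22, 2074

The 19th occurrence is 18 intervals after the first: 18 × 28 = 504 days after May 6, 2073.
May has 31 days — 25 days to the end of May leaves 479.
From end of May to end of 2073 is 214 days (265 left).
January has 31 days (234 left).
February has 28 days (206 left).
March has 31 days (175 left).
April has 30 days (145 left).
May has 31 days (114 left).
June has 30 days (84 left).
July has 31 days (53 left).
August has 31 days (22 left).
22 days into September → September 22, 2074.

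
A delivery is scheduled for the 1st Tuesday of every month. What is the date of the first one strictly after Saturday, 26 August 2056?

5 September 2056

August 2056 starts on a Tuesday, so its 1st Tuesday is 1 August 2056.
That is not after 26 August 2056, so look at September 2056.
September 2056 starts on a Friday, so its 1st Tuesday is 5 September 2056 (4 days in).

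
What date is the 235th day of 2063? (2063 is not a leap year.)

January has 31 days (235 − 31 = 204 remain).
February has 28 days (204 − 28 = 176 remain).
March has 31 days (176 − 31 = 145 remain).
April has 30 days (145 − 30 = 115 remain).
May has 31 days (115 − 31 = 84 remain).
June has 30 days (84 − 30 = 54 remain).
July has 31 days (54 − 31 = 23 remain).
23 into August → August 23.

23 August 2063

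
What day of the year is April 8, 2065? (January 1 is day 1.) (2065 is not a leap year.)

98

Days in months before April: 31 + 28 + 31 = 90.
Plus 8 days into April → day 98.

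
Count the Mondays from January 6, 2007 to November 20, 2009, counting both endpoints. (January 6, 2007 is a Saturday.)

150

January 6, 2007 is a Saturday; the first Monday on or after it is January 8, 2007 (2 days later).
From January 8, 2007 to November 20, 2009: 357 + 366 + 324 = 1047 days (rest of 2007, 2008, to November 20, 2009 in 2009).
1047 ÷ 7 = 149 full weeks with remainder 4, so 149 more Mondays after the first → 150.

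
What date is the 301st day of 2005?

October 28, 2005

January has 31 days (301 − 31 = 270 remain).
February has 28 days (270 − 28 = 242 remain).
March has 31 days (242 − 31 = 211 remain).
April has 30 days (211 − 30 = 181 remain).
May has 31 days (181 − 31 = 150 remain).
June has 30 days (150 − 30 = 120 remain).
July has 31 days (120 − 31 = 89 remain).
August has 31 days (89 − 31 = 58 remain).
September has 30 days (58 − 30 = 28 remain).
28 into October → October 28.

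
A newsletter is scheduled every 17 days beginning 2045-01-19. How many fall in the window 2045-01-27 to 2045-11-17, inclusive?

Occurrences land 17·i days after 2045-01-19 for i = 0, 1, 2, …
2045-01-27 is 8 days after the start; 8 ÷ 17 = 0 remainder 8; since the remainder is 8, round up to i = 1. First occurrence in the window: #2 on 2045-02-05 (1×17 = 17 days in).
2045-11-17 is 302 days after the start; 302 ÷ 17 = 17 remainder 13. Last occurrence in the window: #18 on 2045-11-04.
Occurrences #2 through #18: 17 in total.

17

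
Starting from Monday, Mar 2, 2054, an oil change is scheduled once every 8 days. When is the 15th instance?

Jun 22, 2054

The 15th occurrence is 14 intervals after the first: 14 × 8 = 112 days after Mar 2, 2054.
Mar has 31 days — 29 days to the end of Mar leaves 83.
Apr has 30 days (53 left).
May has 31 days (22 left).
22 days into Jun → Jun 22, 2054.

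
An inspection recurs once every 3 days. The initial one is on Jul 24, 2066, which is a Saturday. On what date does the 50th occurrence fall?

Dec 18, 2066

The 50th occurrence is 49 intervals after the first: 49 × 3 = 147 days after Jul 24, 2066.
Jul has 31 days — 7 days to the end of Jul leaves 140.
Aug has 31 days (109 left).
Sep has 30 days (79 left).
Oct has 31 days (48 left).
Nov has 30 days (18 left).
18 days into Dec → Dec 18, 2066.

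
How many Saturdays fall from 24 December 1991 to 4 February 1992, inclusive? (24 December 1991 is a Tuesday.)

24 December 1991 is a Tuesday; the first Saturday on or after it is 28 December 1991 (4 days later).
From 28 December 1991 to 4 February 1992: 3 + 31 + 4 = 38 days (rest of December, January, February).
38 ÷ 7 = 5 full weeks with remainder 3, so 5 more Saturdays after the first → 6.

6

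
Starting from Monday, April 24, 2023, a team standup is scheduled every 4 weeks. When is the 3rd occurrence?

The 3rd occurrence is 2 intervals after the first: 2 × 28 = 56 days after April 24, 2023.
April has 30 days — 6 days to the end of April leaves 50.
May has 31 days (19 left).
19 days into June → June 19, 2023.

June 19, 2023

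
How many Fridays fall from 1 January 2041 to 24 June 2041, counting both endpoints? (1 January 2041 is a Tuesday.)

25

1 January 2041 is a Tuesday; the first Friday on or after it is 4 January 2041 (3 days later).
From 4 January 2041 to 24 June 2041: 27 + 28 + 31 + 30 + 31 + 24 = 171 days (rest of January, February, March, April, May, June).
171 ÷ 7 = 24 full weeks with remainder 3, so 24 more Fridays after the first → 25.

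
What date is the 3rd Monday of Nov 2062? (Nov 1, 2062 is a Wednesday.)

Nov 20, 2062

Nov 2062 begins on a Wednesday, so the first Monday is Nov 6 (5 days later).
The 3rd Monday is 2 weeks later: 6 + 14 = 20.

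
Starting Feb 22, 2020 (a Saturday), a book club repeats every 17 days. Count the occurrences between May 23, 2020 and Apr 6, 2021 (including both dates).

Occurrences land 17·i days after Feb 22, 2020 for i = 0, 1, 2, …
May 23, 2020 is 91 days after the start; 91 ÷ 17 = 5 remainder 6; since the remainder is 6, round up to i = 6. First occurrence in the window: #7 on Jun 3, 2020 (6×17 = 102 days in).
Apr 6, 2021 is 409 days after the start; 409 ÷ 17 = 24 remainder 1. Last occurrence in the window: #25 on Apr 5, 2021.
Occurrences #7 through #25: 19 in total.

19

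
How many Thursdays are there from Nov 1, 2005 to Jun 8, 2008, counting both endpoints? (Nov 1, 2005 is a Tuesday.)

136

Nov 1, 2005 is a Tuesday; the first Thursday on or after it is Nov 3, 2005 (2 days later).
From Nov 3, 2005 to Jun 8, 2008: 58 + 365 + 365 + 160 = 948 days (rest of 2005, 2006, 2007, to Jun 8, 2008 in 2008).
948 ÷ 7 = 135 full weeks with remainder 3, so 135 more Thursdays after the first → 136.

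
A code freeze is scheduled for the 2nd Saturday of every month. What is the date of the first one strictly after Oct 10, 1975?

Oct 11, 1975

Oct 1975 starts on a Wednesday; its first Saturday is the 4th, so the 2nd Saturday is the 11th — Oct 11, 1975.
Oct 11, 1975 is after Oct 10, 1975, so that is the next one.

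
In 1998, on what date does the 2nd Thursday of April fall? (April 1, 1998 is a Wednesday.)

April 9, 1998

April 1998 begins on a Wednesday, so the first Thursday is April 2 (1 day later).
The 2nd Thursday is 1 weeks later: 2 + 7 = 9.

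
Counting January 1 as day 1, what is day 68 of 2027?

March 9, 2027

January has 31 days (68 − 31 = 37 remain).
February has 28 days (37 − 28 = 9 remain).
9 into March → March 9.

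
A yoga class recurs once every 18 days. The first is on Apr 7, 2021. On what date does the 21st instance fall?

Apr 2, 2022

The 21st occurrence is 20 intervals after the first: 20 × 18 = 360 days after Apr 7, 2021.
Apr has 30 days — 23 days to the end of Apr leaves 337.
May has 31 days (306 left).
Jun has 30 days (276 left).
Jul has 31 days (245 left).
Aug has 31 days (214 left).
Sep has 30 days (184 left).
Oct has 31 days (153 left).
Nov has 30 days (123 left).
Dec has 31 days (92 left).
Jan has 31 days (61 left).
Feb has 28 days (33 left).
Mar has 31 days (2 left).
2 days into Apr → Apr 2, 2022.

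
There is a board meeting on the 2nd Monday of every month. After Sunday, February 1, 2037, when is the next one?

February 2037 starts on a Sunday; its first Monday is the 2nd, so the 2nd Monday is the 9th — February 9, 2037.
February 9, 2037 is after February 1, 2037, so that is the next one.

February 9, 2037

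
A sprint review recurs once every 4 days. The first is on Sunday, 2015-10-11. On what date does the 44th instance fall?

The 44th occurrence is 43 intervals after the first: 43 × 4 = 172 days after 2015-10-11.
October has 31 days — 20 days to the end of October leaves 152.
November has 30 days (122 left).
December has 31 days (91 left).
January has 31 days (60 left).
February has 29 days (31 left).
31 days into March → 2016-03-31.

2016-03-31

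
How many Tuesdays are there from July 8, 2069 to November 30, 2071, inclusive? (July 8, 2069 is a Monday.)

125

July 8, 2069 is a Monday; the first Tuesday on or after it is July 9, 2069 (1 day later).
From July 9, 2069 to November 30, 2071: 175 + 365 + 334 = 874 days (rest of 2069, 2070, to November 30, 2071 in 2071).
874 ÷ 7 = 124 full weeks with remainder 6, so 124 more Tuesdays after the first → 125.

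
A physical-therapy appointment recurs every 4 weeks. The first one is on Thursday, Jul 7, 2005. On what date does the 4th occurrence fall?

The 4th occurrence is 3 intervals after the first: 3 × 28 = 84 days after Jul 7, 2005.
Jul has 31 days — 24 days to the end of Jul leaves 60.
Aug has 31 days (29 left).
29 days into Sep → Sep 29, 2005.

Sep 29, 2005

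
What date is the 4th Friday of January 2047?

The first Friday of January 2047 is January 4.
The 4th Friday is 3 weeks later: 4 + 21 = 25.

2047-01-25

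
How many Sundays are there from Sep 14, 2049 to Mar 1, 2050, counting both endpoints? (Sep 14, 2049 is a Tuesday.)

24

Sep 14, 2049 is a Tuesday; the first Sunday on or after it is Sep 19, 2049 (5 days later).
From Sep 19, 2049 to Mar 1, 2050: 11 + 31 + 30 + 31 + 31 + 28 + 1 = 163 days (rest of Sep, Oct, Nov, Dec, Jan, Feb, Mar).
163 ÷ 7 = 23 full weeks with remainder 2, so 23 more Sundays after the first → 24.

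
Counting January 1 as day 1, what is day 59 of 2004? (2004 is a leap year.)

January has 31 days (59 − 31 = 28 remain).
28 into February → February 28.

February 28, 2004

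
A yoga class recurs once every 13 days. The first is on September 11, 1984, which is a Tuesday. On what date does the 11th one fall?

January 19, 1985

The 11th occurrence is 10 intervals after the first: 10 × 13 = 130 days after September 11, 1984.
September has 30 days — 19 days to the end of September leaves 111.
October has 31 days (80 left).
November has 30 days (50 left).
December has 31 days (19 left).
19 days into January → January 19, 1985.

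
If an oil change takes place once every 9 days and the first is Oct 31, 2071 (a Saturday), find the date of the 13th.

Feb 16, 2072

The 13th occurrence is 12 intervals after the first: 12 × 9 = 108 days after Oct 31, 2071.
Oct has 31 days — 0 days to the end of Oct leaves 108.
Nov has 30 days (78 left).
Dec has 31 days (47 left).
Jan has 31 days (16 left).
16 days into Feb → Feb 16, 2072.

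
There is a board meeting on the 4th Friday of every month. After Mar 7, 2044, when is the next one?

Mar 2044 starts on a Tuesday; its first Friday is the 4th, so the 4th Friday is the 25th — Mar 25, 2044.
Mar 25, 2044 is after Mar 7, 2044, so that is the next one.

Mar 25, 2044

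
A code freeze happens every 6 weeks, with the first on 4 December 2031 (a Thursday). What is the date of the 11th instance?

27 January 2033

The 11th occurrence is 10 intervals after the first: 10 × 42 = 420 days after 4 December 2031.
December has 31 days — 27 days to the end of December leaves 393.
January has 31 days (362 left).
February has 29 days (333 left).
March has 31 days (302 left).
April has 30 days (272 left).
May has 31 days (241 left).
June has 30 days (211 left).
July has 31 days (180 left).
August has 31 days (149 left).
September has 30 days (119 left).
October has 31 days (88 left).
November has 30 days (58 left).
December has 31 days (27 left).
27 days into January → 27 January 2033.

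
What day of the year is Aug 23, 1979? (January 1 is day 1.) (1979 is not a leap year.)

Days in months before Aug: 31 + 28 + 31 + 30 + 31 + 30 + 31 = 212.
Plus 23 days into Aug → day 235.

235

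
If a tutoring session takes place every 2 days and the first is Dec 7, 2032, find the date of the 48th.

Mar 11, 2033

The 48th occurrence is 47 intervals after the first: 47 × 2 = 94 days after Dec 7, 2032.
Dec has 31 days — 24 days to the end of Dec leaves 70.
Jan has 31 days (39 left).
Feb has 28 days (11 left).
11 days into Mar → Mar 11, 2033.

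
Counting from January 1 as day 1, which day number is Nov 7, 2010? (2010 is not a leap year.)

311

Days in months before Nov: 31 + 28 + 31 + 30 + 31 + 30 + 31 + 31 + 30 + 31 = 304.
Plus 7 days into Nov → day 311.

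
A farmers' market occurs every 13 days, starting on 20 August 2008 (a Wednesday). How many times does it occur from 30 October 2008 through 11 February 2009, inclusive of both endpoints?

Occurrences land 13·i days after 20 August 2008 for i = 0, 1, 2, …
30 October 2008 is 71 days after the start; 71 ÷ 13 = 5 remainder 6; since the remainder is 6, round up to i = 6. First occurrence in the window: #7 on 6 November 2008 (6×13 = 78 days in).
11 February 2009 is 175 days after the start; 175 ÷ 13 = 13 remainder 6. Last occurrence in the window: #14 on 5 February 2009.
Occurrences #7 through #14: 8 in total.

8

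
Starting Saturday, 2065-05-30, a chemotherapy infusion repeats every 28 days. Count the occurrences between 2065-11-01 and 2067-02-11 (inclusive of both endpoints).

17

Occurrences land 28·i days after 2065-05-30 for i = 0, 1, 2, …
2065-11-01 is 155 days after the start; 155 ÷ 28 = 5 remainder 15; since the remainder is 15, round up to i = 6. First occurrence in the window: #7 on 2065-11-14 (6×28 = 168 days in).
2067-02-11 is 622 days after the start; 622 ÷ 28 = 22 remainder 6. Last occurrence in the window: #23 on 2067-02-05.
Occurrences #7 through #23: 17 in total.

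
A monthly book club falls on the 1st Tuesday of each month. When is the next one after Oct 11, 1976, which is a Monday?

Nov 2, 1976

Oct 1976 starts on a Friday, so its 1st Tuesday is Oct 5, 1976 (4 days in).
That is not after Oct 11, 1976, so look at Nov 1976.
Nov 1976 starts on a Monday, so its 1st Tuesday is Nov 2, 1976 (1 day in).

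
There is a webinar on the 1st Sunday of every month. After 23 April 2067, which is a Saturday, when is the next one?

April 2067 starts on a Friday, so its 1st Sunday is 3 April 2067 (2 days in).
That is not after 23 April 2067, so look at May 2067.
May 2067 starts on a Sunday, so its 1st Sunday is 1 May 2067.

1 May 2067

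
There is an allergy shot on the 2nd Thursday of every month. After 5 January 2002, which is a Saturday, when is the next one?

10 January 2002

January 2002 starts on a Tuesday; its first Thursday is the 3rd, so the 2nd Thursday is the 10th — 10 January 2002.
10 January 2002 is after 5 January 2002, so that is the next one.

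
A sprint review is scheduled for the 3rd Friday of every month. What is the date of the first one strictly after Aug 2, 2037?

Aug 21, 2037

Aug 2037 starts on a Saturday; its first Friday is the 7th, so the 3rd Friday is the 21st — Aug 21, 2037.
Aug 21, 2037 is after Aug 2, 2037, so that is the next one.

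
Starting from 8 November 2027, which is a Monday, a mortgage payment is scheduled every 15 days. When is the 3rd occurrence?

8 December 2027

The 3rd occurrence is 2 intervals after the first: 2 × 15 = 30 days after 8 November 2027.
November has 30 days — 22 days to the end of November leaves 8.
8 days into December → 8 December 2027.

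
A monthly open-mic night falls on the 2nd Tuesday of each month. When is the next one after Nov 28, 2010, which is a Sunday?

Dec 14, 2010

Nov 2010 starts on a Monday; its first Tuesday is the 2nd, so the 2nd Tuesday is the 9th — Nov 9, 2010.
That is not after Nov 28, 2010, so look at Dec 2010.
Dec 2010 starts on a Wednesday; its first Tuesday is the 7th, so the 2nd Tuesday is the 14th — Dec 14, 2010.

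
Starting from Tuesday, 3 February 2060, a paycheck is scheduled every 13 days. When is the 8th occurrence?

The 8th occurrence is 7 intervals after the first: 7 × 13 = 91 days after 3 February 2060.
February has 29 days — 26 days to the end of February leaves 65.
March has 31 days (34 left).
April has 30 days (4 left).
4 days into May → 4 May 2060.

4 May 2060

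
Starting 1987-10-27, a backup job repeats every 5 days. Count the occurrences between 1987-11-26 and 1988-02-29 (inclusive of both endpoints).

20

Occurrences land 5·i days after 1987-10-27 for i = 0, 1, 2, …
1987-11-26 is 30 days after the start; 30 ÷ 5 = 6 remainder 0. First occurrence in the window: #7 on 1987-11-26 (6×5 = 30 days in).
1988-02-29 is 125 days after the start; 125 ÷ 5 = 25 remainder 0. Last occurrence in the window: #26 on 1988-02-29.
Occurrences #7 through #26: 20 in total.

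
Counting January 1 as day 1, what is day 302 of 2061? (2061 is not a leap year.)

29 October 2061

January has 31 days (302 − 31 = 271 remain).
February has 28 days (271 − 28 = 243 remain).
March has 31 days (243 − 31 = 212 remain).
April has 30 days (212 − 30 = 182 remain).
May has 31 days (182 − 31 = 151 remain).
June has 30 days (151 − 30 = 121 remain).
July has 31 days (121 − 31 = 90 remain).
August has 31 days (90 − 31 = 59 remain).
September has 30 days (59 − 30 = 29 remain).
29 into October → October 29.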